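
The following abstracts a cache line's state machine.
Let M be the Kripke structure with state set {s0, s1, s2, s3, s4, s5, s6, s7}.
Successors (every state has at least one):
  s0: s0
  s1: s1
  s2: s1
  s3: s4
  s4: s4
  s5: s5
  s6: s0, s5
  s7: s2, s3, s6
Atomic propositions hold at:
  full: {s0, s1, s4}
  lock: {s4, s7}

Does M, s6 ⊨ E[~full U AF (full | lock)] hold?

Sat(~full) = {s2, s3, s5, s6, s7}
Sat(full | lock) = {s0, s1, s4, s7}
AF (full | lock): least fixpoint, start Z0 = {s0, s1, s4, s7}, add states with every successor in Z. Z1 = {s0, s1, s2, s3, s4, s7}; fixed.
Sat(AF (full | lock)) = {s0, s1, s2, s3, s4, s7}
E[~full U AF (full | lock)]: least fixpoint, start Z0 = Sat(AF (full | lock)) = {s0, s1, s2, s3, s4, s7}, add states in Sat(~full) with some successor in Z. Z1 = {s0, s1, s2, s3, s4, s6, s7}; fixed.
Sat(E[~full U AF (full | lock)]) = {s0, s1, s2, s3, s4, s6, s7}
s6 ∈ Sat(E[~full U AF (full | lock)]) = {s0, s1, s2, s3, s4, s6, s7}, so the formula holds at s6.

Yes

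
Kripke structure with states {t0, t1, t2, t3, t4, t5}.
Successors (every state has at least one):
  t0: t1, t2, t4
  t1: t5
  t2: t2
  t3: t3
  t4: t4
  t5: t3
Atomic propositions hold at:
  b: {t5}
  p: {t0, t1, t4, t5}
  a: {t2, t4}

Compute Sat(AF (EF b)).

EF b: least fixpoint, start Z0 = {t5}, add states with some successor in Z. Z1 = {t1, t5}; Z2 = {t0, t1, t5}; fixed.
Sat(EF b) = {t0, t1, t5}
AF (EF b): least fixpoint, start Z0 = {t0, t1, t5}, add states with every successor in Z. Already a fixed point.
Sat(AF (EF b)) = {t0, t1, t5}

{t0, t1, t5}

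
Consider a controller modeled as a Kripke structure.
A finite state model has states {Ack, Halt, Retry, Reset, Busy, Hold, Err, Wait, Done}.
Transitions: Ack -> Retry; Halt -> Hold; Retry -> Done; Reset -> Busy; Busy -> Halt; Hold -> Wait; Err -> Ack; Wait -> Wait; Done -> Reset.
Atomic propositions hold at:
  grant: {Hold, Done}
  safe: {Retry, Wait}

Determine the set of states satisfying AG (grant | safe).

{Hold, Wait}

Sat(grant | safe) = {Retry, Hold, Wait, Done}
AG (grant | safe): greatest fixpoint, start Z0 = {Retry, Hold, Wait, Done}, keep only states in Sat with every successor in Z. Z1 = {Retry, Hold, Wait}; Z2 = {Hold, Wait}; fixed.
Sat(AG (grant | safe)) = {Hold, Wait}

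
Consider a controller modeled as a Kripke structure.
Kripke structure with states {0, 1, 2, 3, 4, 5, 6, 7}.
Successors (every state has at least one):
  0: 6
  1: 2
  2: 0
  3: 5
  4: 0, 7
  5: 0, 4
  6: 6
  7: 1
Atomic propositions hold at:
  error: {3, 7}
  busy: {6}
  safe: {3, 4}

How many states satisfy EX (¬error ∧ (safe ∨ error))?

1

Sat(¬error) = {0, 1, 2, 4, 5, 6}
Sat(safe ∨ error) = {3, 4, 7}
Sat(¬error ∧ (safe ∨ error)) = {4}
Sat(EX (¬error ∧ (safe ∨ error))) = {s : some successor in {4}} = {5}
|Sat(EX (¬error ∧ (safe ∨ error)))| = |{5}| = 1.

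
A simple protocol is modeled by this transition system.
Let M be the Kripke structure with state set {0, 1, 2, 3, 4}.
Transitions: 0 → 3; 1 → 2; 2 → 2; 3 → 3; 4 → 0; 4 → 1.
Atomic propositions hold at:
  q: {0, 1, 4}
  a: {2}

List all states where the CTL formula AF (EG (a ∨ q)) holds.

{1, 2, 4}

Sat(a ∨ q) = {0, 1, 2, 4}
EG (a ∨ q): greatest fixpoint, start Z0 = {0, 1, 2, 4}, keep only states in Sat with some successor in Z. Z1 = {1, 2, 4}; fixed.
Sat(EG (a ∨ q)) = {1, 2, 4}
AF (EG (a ∨ q)): least fixpoint, start Z0 = {1, 2, 4}, add states with every successor in Z. Already a fixed point.
Sat(AF (EG (a ∨ q))) = {1, 2, 4}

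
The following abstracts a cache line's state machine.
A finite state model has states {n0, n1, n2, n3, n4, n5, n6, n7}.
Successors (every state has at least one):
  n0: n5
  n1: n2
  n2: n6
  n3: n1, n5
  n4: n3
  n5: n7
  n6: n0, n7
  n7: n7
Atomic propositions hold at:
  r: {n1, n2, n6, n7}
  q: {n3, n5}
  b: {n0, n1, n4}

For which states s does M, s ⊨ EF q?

{n0, n1, n2, n3, n4, n5, n6}

EF q: least fixpoint, start Z0 = {n3, n5}, add states with some successor in Z. Z1 = {n0, n3, n4, n5}; Z2 = {n0, n3, n4, n5, n6}; Z3 = {n0, n2, n3, n4, n5, n6}; Z4 = {n0, n1, n2, n3, n4, n5, n6}; fixed.
Sat(EF q) = {n0, n1, n2, n3, n4, n5, n6}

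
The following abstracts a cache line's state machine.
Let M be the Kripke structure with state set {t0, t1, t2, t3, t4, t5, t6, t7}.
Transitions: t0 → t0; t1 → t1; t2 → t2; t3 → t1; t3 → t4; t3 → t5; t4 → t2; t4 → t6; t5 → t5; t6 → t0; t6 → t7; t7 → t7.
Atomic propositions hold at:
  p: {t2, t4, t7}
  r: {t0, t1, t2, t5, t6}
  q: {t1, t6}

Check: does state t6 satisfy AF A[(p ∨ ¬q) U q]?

Sat(¬q) = {t0, t2, t3, t4, t5, t7}
Sat(p ∨ ¬q) = {t0, t2, t3, t4, t5, t7}
A[(p ∨ ¬q) U q]: least fixpoint, start Z0 = Sat(q) = {t1, t6}, add states in Sat(p ∨ ¬q) with every successor in Z. Already a fixed point.
Sat(A[(p ∨ ¬q) U q]) = {t1, t6}
AF A[(p ∨ ¬q) U q]: least fixpoint, start Z0 = {t1, t6}, add states with every successor in Z. Already a fixed point.
Sat(AF A[(p ∨ ¬q) U q]) = {t1, t6}
t6 ∈ Sat(AF A[(p ∨ ¬q) U q]) = {t1, t6}, so the formula holds at t6.

Yes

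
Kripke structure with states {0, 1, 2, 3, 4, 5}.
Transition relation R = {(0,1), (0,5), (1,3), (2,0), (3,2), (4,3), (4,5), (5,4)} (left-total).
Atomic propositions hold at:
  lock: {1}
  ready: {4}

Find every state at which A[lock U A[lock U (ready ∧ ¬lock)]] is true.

Sat(¬lock) = {0, 2, 3, 4, 5}
Sat(ready ∧ ¬lock) = {4}
A[lock U (ready ∧ ¬lock)]: least fixpoint, start Z0 = Sat((ready ∧ ¬lock)) = {4}, add states in Sat(lock) with every successor in Z. Already a fixed point.
Sat(A[lock U (ready ∧ ¬lock)]) = {4}
A[lock U A[lock U (ready ∧ ¬lock)]]: least fixpoint, start Z0 = Sat(A[lock U (ready ∧ ¬lock)]) = {4}, add states in Sat(lock) with every successor in Z. Already a fixed point.
Sat(A[lock U A[lock U (ready ∧ ¬lock)]]) = {4}

{4}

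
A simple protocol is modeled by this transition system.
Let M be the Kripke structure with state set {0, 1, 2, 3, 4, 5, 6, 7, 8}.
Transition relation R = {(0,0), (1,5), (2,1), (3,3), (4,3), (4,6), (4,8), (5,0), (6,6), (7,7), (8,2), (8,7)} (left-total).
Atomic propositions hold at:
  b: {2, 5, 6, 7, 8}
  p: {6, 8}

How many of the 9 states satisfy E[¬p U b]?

Sat(¬p) = {0, 1, 2, 3, 4, 5, 7}
E[¬p U b]: least fixpoint, start Z0 = Sat(b) = {2, 5, 6, 7, 8}, add states in Sat(¬p) with some successor in Z. Z1 = {1, 2, 4, 5, 6, 7, 8}; fixed.
Sat(E[¬p U b]) = {1, 2, 4, 5, 6, 7, 8}
|Sat(E[¬p U b])| = |{1, 2, 4, 5, 6, 7, 8}| = 7.

7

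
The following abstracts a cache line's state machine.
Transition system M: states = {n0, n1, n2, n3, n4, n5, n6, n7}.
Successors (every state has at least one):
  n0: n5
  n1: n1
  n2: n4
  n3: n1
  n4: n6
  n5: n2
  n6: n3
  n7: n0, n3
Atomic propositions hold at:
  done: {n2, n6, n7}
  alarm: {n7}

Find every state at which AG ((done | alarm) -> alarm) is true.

Sat(done | alarm) = {n2, n6, n7}
Sat((done | alarm) -> alarm) = {n0, n1, n3, n4, n5, n7}
AG ((done | alarm) -> alarm): greatest fixpoint, start Z0 = {n0, n1, n3, n4, n5, n7}, keep only states in Sat with every successor in Z. Z1 = {n0, n1, n3, n7}; Z2 = {n1, n3, n7}; Z3 = {n1, n3}; fixed.
Sat(AG ((done | alarm) -> alarm)) = {n1, n3}

{n1, n3}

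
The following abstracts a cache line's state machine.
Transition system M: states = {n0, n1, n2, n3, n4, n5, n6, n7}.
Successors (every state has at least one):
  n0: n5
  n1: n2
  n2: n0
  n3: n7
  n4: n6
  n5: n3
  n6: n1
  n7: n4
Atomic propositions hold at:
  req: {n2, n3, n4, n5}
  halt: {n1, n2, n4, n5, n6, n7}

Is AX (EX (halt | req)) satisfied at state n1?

Sat(halt | req) = {n1, n2, n3, n4, n5, n6, n7}
Sat(EX (halt | req)) = {s : some successor in {n1, n2, n3, n4, n5, n6, n7}} = {n0, n1, n3, n4, n5, n6, n7}
Sat(AX (EX (halt | req))) = {s : every successor in {n0, n1, n3, n4, n5, n6, n7}} = {n0, n2, n3, n4, n5, n6, n7}
n1 ∉ Sat(AX (EX (halt | req))) = {n0, n2, n3, n4, n5, n6, n7}, so the formula does not hold at n1.

No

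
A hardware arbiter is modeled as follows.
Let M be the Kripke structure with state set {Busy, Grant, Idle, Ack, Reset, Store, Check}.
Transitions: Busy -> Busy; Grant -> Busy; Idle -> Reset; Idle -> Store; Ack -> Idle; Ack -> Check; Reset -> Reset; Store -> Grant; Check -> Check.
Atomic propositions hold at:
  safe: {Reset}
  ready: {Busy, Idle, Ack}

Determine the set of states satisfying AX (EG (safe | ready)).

{Busy, Grant, Reset}

Sat(safe | ready) = {Busy, Idle, Ack, Reset}
EG (safe | ready): greatest fixpoint, start Z0 = {Busy, Idle, Ack, Reset}, keep only states in Sat with some successor in Z. Already a fixed point.
Sat(EG (safe | ready)) = {Busy, Idle, Ack, Reset}
Sat(AX (EG (safe | ready))) = {s : every successor in {Busy, Idle, Ack, Reset}} = {Busy, Grant, Reset}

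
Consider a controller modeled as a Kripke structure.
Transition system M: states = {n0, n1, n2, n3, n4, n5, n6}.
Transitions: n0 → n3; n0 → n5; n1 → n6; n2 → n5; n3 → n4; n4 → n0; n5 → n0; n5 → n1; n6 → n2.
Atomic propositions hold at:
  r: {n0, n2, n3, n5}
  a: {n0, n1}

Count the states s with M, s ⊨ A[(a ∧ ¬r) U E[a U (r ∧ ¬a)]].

4

Sat(¬r) = {n1, n4, n6}
Sat(a ∧ ¬r) = {n1}
Sat(¬a) = {n2, n3, n4, n5, n6}
Sat(r ∧ ¬a) = {n2, n3, n5}
E[a U (r ∧ ¬a)]: least fixpoint, start Z0 = Sat((r ∧ ¬a)) = {n2, n3, n5}, add states in Sat(a) with some successor in Z. Z1 = {n0, n2, n3, n5}; fixed.
Sat(E[a U (r ∧ ¬a)]) = {n0, n2, n3, n5}
A[(a ∧ ¬r) U E[a U (r ∧ ¬a)]]: least fixpoint, start Z0 = Sat(E[a U (r ∧ ¬a)]) = {n0, n2, n3, n5}, add states in Sat(a ∧ ¬r) with every successor in Z. Already a fixed point.
Sat(A[(a ∧ ¬r) U E[a U (r ∧ ¬a)]]) = {n0, n2, n3, n5}
|Sat(A[(a ∧ ¬r) U E[a U (r ∧ ¬a)]])| = |{n0, n2, n3, n5}| = 4.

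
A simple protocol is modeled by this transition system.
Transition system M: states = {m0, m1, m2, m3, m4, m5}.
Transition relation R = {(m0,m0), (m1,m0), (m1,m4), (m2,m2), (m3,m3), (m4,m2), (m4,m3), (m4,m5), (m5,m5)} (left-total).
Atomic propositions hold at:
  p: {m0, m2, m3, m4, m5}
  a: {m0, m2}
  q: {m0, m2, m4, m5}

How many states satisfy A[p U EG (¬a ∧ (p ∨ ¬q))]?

Sat(¬a) = {m1, m3, m4, m5}
Sat(¬q) = {m1, m3}
Sat(p ∨ ¬q) = {m0, m1, m2, m3, m4, m5}
Sat(¬a ∧ (p ∨ ¬q)) = {m1, m3, m4, m5}
EG (¬a ∧ (p ∨ ¬q)): greatest fixpoint, start Z0 = {m1, m3, m4, m5}, keep only states in Sat with some successor in Z. Already a fixed point.
Sat(EG (¬a ∧ (p ∨ ¬q))) = {m1, m3, m4, m5}
A[p U EG (¬a ∧ (p ∨ ¬q))]: least fixpoint, start Z0 = Sat(EG (¬a ∧ (p ∨ ¬q))) = {m1, m3, m4, m5}, add states in Sat(p) with every successor in Z. Already a fixed point.
Sat(A[p U EG (¬a ∧ (p ∨ ¬q))]) = {m1, m3, m4, m5}
|Sat(A[p U EG (¬a ∧ (p ∨ ¬q))])| = |{m1, m3, m4, m5}| = 4.

4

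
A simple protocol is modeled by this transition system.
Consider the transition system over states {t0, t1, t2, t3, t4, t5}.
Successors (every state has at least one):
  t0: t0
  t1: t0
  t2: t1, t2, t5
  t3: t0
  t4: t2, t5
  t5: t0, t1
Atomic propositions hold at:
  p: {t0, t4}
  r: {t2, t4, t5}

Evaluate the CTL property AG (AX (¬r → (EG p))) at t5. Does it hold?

No

Sat(¬r) = {t0, t1, t3}
EG p: greatest fixpoint, start Z0 = {t0, t4}, keep only states in Sat with some successor in Z. Z1 = {t0}; fixed.
Sat(EG p) = {t0}
Sat(¬r → (EG p)) = {t0, t2, t4, t5}
Sat(AX (¬r → (EG p))) = {s : every successor in {t0, t2, t4, t5}} = {t0, t1, t3, t4}
AG (AX (¬r → (EG p))): greatest fixpoint, start Z0 = {t0, t1, t3, t4}, keep only states in Sat with every successor in Z. Z1 = {t0, t1, t3}; fixed.
Sat(AG (AX (¬r → (EG p)))) = {t0, t1, t3}
t5 ∉ Sat(AG (AX (¬r → (EG p)))) = {t0, t1, t3}, so the formula does not hold at t5.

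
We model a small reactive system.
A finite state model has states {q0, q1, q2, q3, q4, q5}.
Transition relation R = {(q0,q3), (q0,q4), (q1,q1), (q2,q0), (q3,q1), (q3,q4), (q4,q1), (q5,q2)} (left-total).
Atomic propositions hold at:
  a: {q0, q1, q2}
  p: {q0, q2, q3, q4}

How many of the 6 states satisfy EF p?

EF p: least fixpoint, start Z0 = {q0, q2, q3, q4}, add states with some successor in Z. Z1 = {q0, q2, q3, q4, q5}; fixed.
Sat(EF p) = {q0, q2, q3, q4, q5}
|Sat(EF p)| = |{q0, q2, q3, q4, q5}| = 5.

5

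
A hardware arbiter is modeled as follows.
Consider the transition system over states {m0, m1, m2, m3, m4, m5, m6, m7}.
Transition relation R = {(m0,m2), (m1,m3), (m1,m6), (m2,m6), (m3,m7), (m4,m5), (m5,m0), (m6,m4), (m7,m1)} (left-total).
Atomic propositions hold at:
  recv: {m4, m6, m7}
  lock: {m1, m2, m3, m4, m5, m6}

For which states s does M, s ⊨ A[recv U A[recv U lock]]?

{m1, m2, m3, m4, m5, m6, m7}

A[recv U lock]: least fixpoint, start Z0 = Sat(lock) = {m1, m2, m3, m4, m5, m6}, add states in Sat(recv) with every successor in Z. Z1 = {m1, m2, m3, m4, m5, m6, m7}; fixed.
Sat(A[recv U lock]) = {m1, m2, m3, m4, m5, m6, m7}
A[recv U A[recv U lock]]: least fixpoint, start Z0 = Sat(A[recv U lock]) = {m1, m2, m3, m4, m5, m6, m7}, add states in Sat(recv) with every successor in Z. Already a fixed point.
Sat(A[recv U A[recv U lock]]) = {m1, m2, m3, m4, m5, m6, m7}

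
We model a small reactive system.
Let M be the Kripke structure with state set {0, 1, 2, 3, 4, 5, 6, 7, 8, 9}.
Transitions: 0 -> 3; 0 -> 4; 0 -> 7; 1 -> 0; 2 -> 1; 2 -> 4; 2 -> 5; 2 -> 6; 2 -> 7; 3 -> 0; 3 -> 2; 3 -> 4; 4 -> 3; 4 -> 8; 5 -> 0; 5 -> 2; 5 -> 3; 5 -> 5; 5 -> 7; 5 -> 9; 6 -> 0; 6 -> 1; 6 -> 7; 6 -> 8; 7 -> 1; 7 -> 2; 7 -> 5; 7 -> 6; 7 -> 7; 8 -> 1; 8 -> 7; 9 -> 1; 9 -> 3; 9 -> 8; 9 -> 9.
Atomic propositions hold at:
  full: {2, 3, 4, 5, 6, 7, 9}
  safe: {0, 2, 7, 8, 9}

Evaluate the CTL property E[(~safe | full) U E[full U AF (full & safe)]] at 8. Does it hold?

Sat(~safe) = {1, 3, 4, 5, 6}
Sat(~safe | full) = {1, 2, 3, 4, 5, 6, 7, 9}
Sat(full & safe) = {2, 7, 9}
AF (full & safe): least fixpoint, start Z0 = {2, 7, 9}, add states with every successor in Z. Already a fixed point.
Sat(AF (full & safe)) = {2, 7, 9}
E[full U AF (full & safe)]: least fixpoint, start Z0 = Sat(AF (full & safe)) = {2, 7, 9}, add states in Sat(full) with some successor in Z. Z1 = {2, 3, 5, 6, 7, 9}; Z2 = {2, 3, 4, 5, 6, 7, 9}; fixed.
Sat(E[full U AF (full & safe)]) = {2, 3, 4, 5, 6, 7, 9}
E[(~safe | full) U E[full U AF (full & safe)]]: least fixpoint, start Z0 = Sat(E[full U AF (full & safe)]) = {2, 3, 4, 5, 6, 7, 9}, add states in Sat(~safe | full) with some successor in Z. Already a fixed point.
Sat(E[(~safe | full) U E[full U AF (full & safe)]]) = {2, 3, 4, 5, 6, 7, 9}
8 ∉ Sat(E[(~safe | full) U E[full U AF (full & safe)]]) = {2, 3, 4, 5, 6, 7, 9}, so the formula does not hold at 8.

No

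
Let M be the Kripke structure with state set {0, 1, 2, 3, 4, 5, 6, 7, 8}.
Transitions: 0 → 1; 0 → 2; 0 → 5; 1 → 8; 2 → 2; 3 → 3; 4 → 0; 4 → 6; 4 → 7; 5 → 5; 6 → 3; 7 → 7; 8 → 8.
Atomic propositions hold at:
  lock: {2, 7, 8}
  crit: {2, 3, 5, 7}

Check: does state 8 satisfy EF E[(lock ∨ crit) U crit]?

Sat(lock ∨ crit) = {2, 3, 5, 7, 8}
E[(lock ∨ crit) U crit]: least fixpoint, start Z0 = Sat(crit) = {2, 3, 5, 7}, add states in Sat(lock ∨ crit) with some successor in Z. Already a fixed point.
Sat(E[(lock ∨ crit) U crit]) = {2, 3, 5, 7}
EF E[(lock ∨ crit) U crit]: least fixpoint, start Z0 = {2, 3, 5, 7}, add states with some successor in Z. Z1 = {0, 2, 3, 4, 5, 6, 7}; fixed.
Sat(EF E[(lock ∨ crit) U crit]) = {0, 2, 3, 4, 5, 6, 7}
8 ∉ Sat(EF E[(lock ∨ crit) U crit]) = {0, 2, 3, 4, 5, 6, 7}, so the formula does not hold at 8.

No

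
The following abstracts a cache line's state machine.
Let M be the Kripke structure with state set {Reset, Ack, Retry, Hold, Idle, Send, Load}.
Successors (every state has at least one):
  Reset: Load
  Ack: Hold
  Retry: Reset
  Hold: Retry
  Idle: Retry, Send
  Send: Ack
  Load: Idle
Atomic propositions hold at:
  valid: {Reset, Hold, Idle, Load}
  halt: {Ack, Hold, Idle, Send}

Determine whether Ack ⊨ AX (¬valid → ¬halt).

Sat(¬valid) = {Ack, Retry, Send}
Sat(¬halt) = {Reset, Retry, Load}
Sat(¬valid → ¬halt) = {Reset, Retry, Hold, Idle, Load}
Sat(AX (¬valid → ¬halt)) = {s : every successor in {Reset, Retry, Hold, Idle, Load}} = {Reset, Ack, Retry, Hold, Load}
Ack ∈ Sat(AX (¬valid → ¬halt)) = {Reset, Ack, Retry, Hold, Load}, so the formula holds at Ack.

Yes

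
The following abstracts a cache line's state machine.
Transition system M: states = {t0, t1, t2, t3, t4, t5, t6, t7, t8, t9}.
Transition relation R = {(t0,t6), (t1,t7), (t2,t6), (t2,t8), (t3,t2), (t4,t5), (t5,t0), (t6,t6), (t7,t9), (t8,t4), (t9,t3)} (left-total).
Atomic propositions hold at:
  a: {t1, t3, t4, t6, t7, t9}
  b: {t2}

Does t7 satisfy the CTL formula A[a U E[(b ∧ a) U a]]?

Yes

Sat(b ∧ a) = ∅
E[(b ∧ a) U a]: least fixpoint, start Z0 = Sat(a) = {t1, t3, t4, t6, t7, t9}, add states in Sat(b ∧ a) with some successor in Z. Already a fixed point.
Sat(E[(b ∧ a) U a]) = {t1, t3, t4, t6, t7, t9}
A[a U E[(b ∧ a) U a]]: least fixpoint, start Z0 = Sat(E[(b ∧ a) U a]) = {t1, t3, t4, t6, t7, t9}, add states in Sat(a) with every successor in Z. Already a fixed point.
Sat(A[a U E[(b ∧ a) U a]]) = {t1, t3, t4, t6, t7, t9}
t7 ∈ Sat(A[a U E[(b ∧ a) U a]]) = {t1, t3, t4, t6, t7, t9}, so the formula holds at t7.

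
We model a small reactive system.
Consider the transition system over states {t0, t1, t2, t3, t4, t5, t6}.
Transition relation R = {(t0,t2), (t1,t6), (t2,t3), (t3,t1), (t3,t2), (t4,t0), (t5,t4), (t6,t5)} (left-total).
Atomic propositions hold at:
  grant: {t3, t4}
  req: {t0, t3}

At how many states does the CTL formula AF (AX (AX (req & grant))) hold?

Sat(req & grant) = {t3}
Sat(AX (req & grant)) = {s : every successor in {t3}} = {t2}
Sat(AX (AX (req & grant))) = {s : every successor in {t2}} = {t0}
AF (AX (AX (req & grant))): least fixpoint, start Z0 = {t0}, add states with every successor in Z. Z1 = {t0, t4}; Z2 = {t0, t4, t5}; Z3 = {t0, t4, t5, t6}; Z4 = {t0, t1, t4, t5, t6}; fixed.
Sat(AF (AX (AX (req & grant)))) = {t0, t1, t4, t5, t6}
|Sat(AF (AX (AX (req & grant))))| = |{t0, t1, t4, t5, t6}| = 5.

5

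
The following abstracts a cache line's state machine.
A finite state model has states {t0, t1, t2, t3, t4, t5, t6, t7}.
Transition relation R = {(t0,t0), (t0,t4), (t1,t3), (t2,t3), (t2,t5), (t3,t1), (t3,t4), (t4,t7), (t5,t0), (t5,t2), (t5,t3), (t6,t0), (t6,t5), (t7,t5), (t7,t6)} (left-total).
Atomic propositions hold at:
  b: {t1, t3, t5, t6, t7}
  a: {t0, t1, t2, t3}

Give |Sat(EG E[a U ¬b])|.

Sat(¬b) = {t0, t2, t4}
E[a U ¬b]: least fixpoint, start Z0 = Sat(¬b) = {t0, t2, t4}, add states in Sat(a) with some successor in Z. Z1 = {t0, t2, t3, t4}; Z2 = {t0, t1, t2, t3, t4}; fixed.
Sat(E[a U ¬b]) = {t0, t1, t2, t3, t4}
EG E[a U ¬b]: greatest fixpoint, start Z0 = {t0, t1, t2, t3, t4}, keep only states in Sat with some successor in Z. Z1 = {t0, t1, t2, t3}; fixed.
Sat(EG E[a U ¬b]) = {t0, t1, t2, t3}
|Sat(EG E[a U ¬b])| = |{t0, t1, t2, t3}| = 4.

4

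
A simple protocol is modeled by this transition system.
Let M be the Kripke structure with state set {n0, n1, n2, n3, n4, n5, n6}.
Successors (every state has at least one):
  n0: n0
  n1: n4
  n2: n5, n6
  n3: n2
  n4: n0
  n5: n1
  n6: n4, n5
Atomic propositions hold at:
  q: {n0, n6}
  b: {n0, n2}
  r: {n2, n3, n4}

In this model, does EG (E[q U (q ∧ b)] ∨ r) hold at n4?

Yes

Sat(q ∧ b) = {n0}
E[q U (q ∧ b)]: least fixpoint, start Z0 = Sat((q ∧ b)) = {n0}, add states in Sat(q) with some successor in Z. Already a fixed point.
Sat(E[q U (q ∧ b)]) = {n0}
Sat(E[q U (q ∧ b)] ∨ r) = {n0, n2, n3, n4}
EG (E[q U (q ∧ b)] ∨ r): greatest fixpoint, start Z0 = {n0, n2, n3, n4}, keep only states in Sat with some successor in Z. Z1 = {n0, n3, n4}; Z2 = {n0, n4}; fixed.
Sat(EG (E[q U (q ∧ b)] ∨ r)) = {n0, n4}
n4 ∈ Sat(EG (E[q U (q ∧ b)] ∨ r)) = {n0, n4}, so the formula holds at n4.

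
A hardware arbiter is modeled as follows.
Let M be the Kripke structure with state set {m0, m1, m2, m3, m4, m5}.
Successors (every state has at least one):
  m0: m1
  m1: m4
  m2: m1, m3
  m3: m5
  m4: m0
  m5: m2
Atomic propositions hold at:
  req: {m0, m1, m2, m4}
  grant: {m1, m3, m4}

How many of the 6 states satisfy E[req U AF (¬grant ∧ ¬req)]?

Sat(¬grant) = {m0, m2, m5}
Sat(¬req) = {m3, m5}
Sat(¬grant ∧ ¬req) = {m5}
AF (¬grant ∧ ¬req): least fixpoint, start Z0 = {m5}, add states with every successor in Z. Z1 = {m3, m5}; fixed.
Sat(AF (¬grant ∧ ¬req)) = {m3, m5}
E[req U AF (¬grant ∧ ¬req)]: least fixpoint, start Z0 = Sat(AF (¬grant ∧ ¬req)) = {m3, m5}, add states in Sat(req) with some successor in Z. Z1 = {m2, m3, m5}; fixed.
Sat(E[req U AF (¬grant ∧ ¬req)]) = {m2, m3, m5}
|Sat(E[req U AF (¬grant ∧ ¬req)])| = |{m2, m3, m5}| = 3.

3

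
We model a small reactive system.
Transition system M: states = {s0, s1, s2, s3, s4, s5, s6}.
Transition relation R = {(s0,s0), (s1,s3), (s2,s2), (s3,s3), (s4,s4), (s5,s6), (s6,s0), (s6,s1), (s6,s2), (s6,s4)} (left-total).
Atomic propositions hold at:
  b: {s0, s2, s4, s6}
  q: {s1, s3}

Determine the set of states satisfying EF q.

{s1, s3, s5, s6}

EF q: least fixpoint, start Z0 = {s1, s3}, add states with some successor in Z. Z1 = {s1, s3, s6}; Z2 = {s1, s3, s5, s6}; fixed.
Sat(EF q) = {s1, s3, s5, s6}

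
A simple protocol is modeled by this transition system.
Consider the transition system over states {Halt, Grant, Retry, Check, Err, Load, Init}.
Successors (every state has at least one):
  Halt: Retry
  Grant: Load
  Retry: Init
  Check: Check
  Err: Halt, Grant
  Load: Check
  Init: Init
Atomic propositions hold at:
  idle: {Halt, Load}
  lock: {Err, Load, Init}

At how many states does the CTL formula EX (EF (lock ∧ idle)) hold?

Sat(lock ∧ idle) = {Load}
EF (lock ∧ idle): least fixpoint, start Z0 = {Load}, add states with some successor in Z. Z1 = {Grant, Load}; Z2 = {Grant, Err, Load}; fixed.
Sat(EF (lock ∧ idle)) = {Grant, Err, Load}
Sat(EX (EF (lock ∧ idle))) = {s : some successor in {Grant, Err, Load}} = {Grant, Err}
|Sat(EX (EF (lock ∧ idle)))| = |{Grant, Err}| = 2.

2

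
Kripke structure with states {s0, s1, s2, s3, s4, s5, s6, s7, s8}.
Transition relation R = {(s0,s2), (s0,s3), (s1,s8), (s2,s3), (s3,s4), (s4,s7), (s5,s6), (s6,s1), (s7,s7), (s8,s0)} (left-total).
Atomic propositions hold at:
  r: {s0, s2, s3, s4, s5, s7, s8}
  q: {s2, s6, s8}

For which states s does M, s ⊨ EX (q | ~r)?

Sat(~r) = {s1, s6}
Sat(q | ~r) = {s1, s2, s6, s8}
Sat(EX (q | ~r)) = {s : some successor in {s1, s2, s6, s8}} = {s0, s1, s5, s6}

{s0, s1, s5, s6}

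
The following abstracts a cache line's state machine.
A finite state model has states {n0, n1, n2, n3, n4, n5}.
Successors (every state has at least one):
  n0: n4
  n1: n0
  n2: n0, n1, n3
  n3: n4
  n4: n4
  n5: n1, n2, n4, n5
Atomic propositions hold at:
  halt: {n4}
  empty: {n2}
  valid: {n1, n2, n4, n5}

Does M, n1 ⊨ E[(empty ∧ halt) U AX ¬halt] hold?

Sat(empty ∧ halt) = ∅
Sat(¬halt) = {n0, n1, n2, n3, n5}
Sat(AX ¬halt) = {s : every successor in {n0, n1, n2, n3, n5}} = {n1, n2}
E[(empty ∧ halt) U AX ¬halt]: least fixpoint, start Z0 = Sat(AX ¬halt) = {n1, n2}, add states in Sat(empty ∧ halt) with some successor in Z. Already a fixed point.
Sat(E[(empty ∧ halt) U AX ¬halt]) = {n1, n2}
n1 ∈ Sat(E[(empty ∧ halt) U AX ¬halt]) = {n1, n2}, so the formula holds at n1.

Yes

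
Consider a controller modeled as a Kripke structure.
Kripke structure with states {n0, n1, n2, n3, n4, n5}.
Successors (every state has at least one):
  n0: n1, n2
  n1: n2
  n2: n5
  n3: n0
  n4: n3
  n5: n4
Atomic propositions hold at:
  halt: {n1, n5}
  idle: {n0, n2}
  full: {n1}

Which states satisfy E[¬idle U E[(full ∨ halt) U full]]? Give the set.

Sat(¬idle) = {n1, n3, n4, n5}
Sat(full ∨ halt) = {n1, n5}
E[(full ∨ halt) U full]: least fixpoint, start Z0 = Sat(full) = {n1}, add states in Sat(full ∨ halt) with some successor in Z. Already a fixed point.
Sat(E[(full ∨ halt) U full]) = {n1}
E[¬idle U E[(full ∨ halt) U full]]: least fixpoint, start Z0 = Sat(E[(full ∨ halt) U full]) = {n1}, add states in Sat(¬idle) with some successor in Z. Already a fixed point.
Sat(E[¬idle U E[(full ∨ halt) U full]]) = {n1}

{n1}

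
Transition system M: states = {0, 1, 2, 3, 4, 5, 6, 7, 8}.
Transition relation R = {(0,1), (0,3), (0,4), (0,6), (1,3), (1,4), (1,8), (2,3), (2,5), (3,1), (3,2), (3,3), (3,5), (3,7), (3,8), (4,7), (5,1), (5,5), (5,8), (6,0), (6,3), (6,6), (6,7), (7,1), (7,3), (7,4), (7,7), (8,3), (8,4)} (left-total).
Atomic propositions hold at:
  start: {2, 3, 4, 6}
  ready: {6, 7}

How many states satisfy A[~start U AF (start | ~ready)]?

Sat(~start) = {0, 1, 5, 7, 8}
Sat(~ready) = {0, 1, 2, 3, 4, 5, 8}
Sat(start | ~ready) = {0, 1, 2, 3, 4, 5, 6, 8}
AF (start | ~ready): least fixpoint, start Z0 = {0, 1, 2, 3, 4, 5, 6, 8}, add states with every successor in Z. Already a fixed point.
Sat(AF (start | ~ready)) = {0, 1, 2, 3, 4, 5, 6, 8}
A[~start U AF (start | ~ready)]: least fixpoint, start Z0 = Sat(AF (start | ~ready)) = {0, 1, 2, 3, 4, 5, 6, 8}, add states in Sat(~start) with every successor in Z. Already a fixed point.
Sat(A[~start U AF (start | ~ready)]) = {0, 1, 2, 3, 4, 5, 6, 8}
|Sat(A[~start U AF (start | ~ready)])| = |{0, 1, 2, 3, 4, 5, 6, 8}| = 8.

8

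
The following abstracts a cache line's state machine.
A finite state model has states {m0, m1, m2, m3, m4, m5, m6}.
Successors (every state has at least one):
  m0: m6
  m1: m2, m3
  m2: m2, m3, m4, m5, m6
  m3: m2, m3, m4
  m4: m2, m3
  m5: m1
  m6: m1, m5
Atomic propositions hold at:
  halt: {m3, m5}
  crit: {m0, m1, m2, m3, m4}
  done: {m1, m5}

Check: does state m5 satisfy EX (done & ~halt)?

Yes

Sat(~halt) = {m0, m1, m2, m4, m6}
Sat(done & ~halt) = {m1}
Sat(EX (done & ~halt)) = {s : some successor in {m1}} = {m5, m6}
m5 ∈ Sat(EX (done & ~halt)) = {m5, m6}, so the formula holds at m5.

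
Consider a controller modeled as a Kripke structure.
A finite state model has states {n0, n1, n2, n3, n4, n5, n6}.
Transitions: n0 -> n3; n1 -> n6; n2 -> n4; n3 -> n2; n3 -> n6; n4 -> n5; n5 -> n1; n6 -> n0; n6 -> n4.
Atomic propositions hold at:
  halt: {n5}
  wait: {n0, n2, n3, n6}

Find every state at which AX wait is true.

{n0, n1, n3}

Sat(AX wait) = {s : every successor in {n0, n2, n3, n6}} = {n0, n1, n3}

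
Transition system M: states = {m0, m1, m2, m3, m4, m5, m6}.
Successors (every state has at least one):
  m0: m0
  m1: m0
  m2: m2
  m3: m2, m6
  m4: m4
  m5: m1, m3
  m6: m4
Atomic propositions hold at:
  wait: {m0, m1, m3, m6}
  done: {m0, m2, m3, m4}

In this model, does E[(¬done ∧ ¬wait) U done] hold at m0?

Yes

Sat(¬done) = {m1, m5, m6}
Sat(¬wait) = {m2, m4, m5}
Sat(¬done ∧ ¬wait) = {m5}
E[(¬done ∧ ¬wait) U done]: least fixpoint, start Z0 = Sat(done) = {m0, m2, m3, m4}, add states in Sat(¬done ∧ ¬wait) with some successor in Z. Z1 = {m0, m2, m3, m4, m5}; fixed.
Sat(E[(¬done ∧ ¬wait) U done]) = {m0, m2, m3, m4, m5}
m0 ∈ Sat(E[(¬done ∧ ¬wait) U done]) = {m0, m2, m3, m4, m5}, so the formula holds at m0.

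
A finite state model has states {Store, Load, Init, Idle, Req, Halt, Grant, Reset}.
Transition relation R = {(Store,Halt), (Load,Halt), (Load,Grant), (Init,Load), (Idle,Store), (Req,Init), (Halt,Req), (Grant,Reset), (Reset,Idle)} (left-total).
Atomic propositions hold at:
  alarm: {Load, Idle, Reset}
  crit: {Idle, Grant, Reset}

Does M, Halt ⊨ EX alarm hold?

No

Sat(EX alarm) = {s : some successor in {Load, Idle, Reset}} = {Init, Grant, Reset}
Halt ∉ Sat(EX alarm) = {Init, Grant, Reset}, so the formula does not hold at Halt.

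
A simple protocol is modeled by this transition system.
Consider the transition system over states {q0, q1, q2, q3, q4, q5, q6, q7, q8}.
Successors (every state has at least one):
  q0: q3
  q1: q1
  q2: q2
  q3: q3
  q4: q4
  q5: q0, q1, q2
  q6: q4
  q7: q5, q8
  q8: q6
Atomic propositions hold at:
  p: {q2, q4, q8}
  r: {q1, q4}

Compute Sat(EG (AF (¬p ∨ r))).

Sat(¬p) = {q0, q1, q3, q5, q6, q7}
Sat(¬p ∨ r) = {q0, q1, q3, q4, q5, q6, q7}
AF (¬p ∨ r): least fixpoint, start Z0 = {q0, q1, q3, q4, q5, q6, q7}, add states with every successor in Z. Z1 = {q0, q1, q3, q4, q5, q6, q7, q8}; fixed.
Sat(AF (¬p ∨ r)) = {q0, q1, q3, q4, q5, q6, q7, q8}
EG (AF (¬p ∨ r)): greatest fixpoint, start Z0 = {q0, q1, q3, q4, q5, q6, q7, q8}, keep only states in Sat with some successor in Z. Already a fixed point.
Sat(EG (AF (¬p ∨ r))) = {q0, q1, q3, q4, q5, q6, q7, q8}

{q0, q1, q3, q4, q5, q6, q7, q8}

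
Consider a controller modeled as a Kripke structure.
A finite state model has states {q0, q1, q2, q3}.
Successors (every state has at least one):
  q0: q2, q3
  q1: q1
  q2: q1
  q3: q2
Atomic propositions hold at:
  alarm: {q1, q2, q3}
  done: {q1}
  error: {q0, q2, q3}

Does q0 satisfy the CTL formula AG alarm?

No

AG alarm: greatest fixpoint, start Z0 = {q1, q2, q3}, keep only states in Sat with every successor in Z. Already a fixed point.
Sat(AG alarm) = {q1, q2, q3}
q0 ∉ Sat(AG alarm) = {q1, q2, q3}, so the formula does not hold at q0.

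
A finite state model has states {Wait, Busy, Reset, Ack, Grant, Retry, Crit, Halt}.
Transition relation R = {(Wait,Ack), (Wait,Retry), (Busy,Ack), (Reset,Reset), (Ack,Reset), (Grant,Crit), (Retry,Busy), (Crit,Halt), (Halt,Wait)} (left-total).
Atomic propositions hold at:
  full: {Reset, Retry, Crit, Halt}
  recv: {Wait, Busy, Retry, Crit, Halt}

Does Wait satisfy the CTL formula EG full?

No

EG full: greatest fixpoint, start Z0 = {Reset, Retry, Crit, Halt}, keep only states in Sat with some successor in Z. Z1 = {Reset, Crit}; Z2 = {Reset}; fixed.
Sat(EG full) = {Reset}
Wait ∉ Sat(EG full) = {Reset}, so the formula does not hold at Wait.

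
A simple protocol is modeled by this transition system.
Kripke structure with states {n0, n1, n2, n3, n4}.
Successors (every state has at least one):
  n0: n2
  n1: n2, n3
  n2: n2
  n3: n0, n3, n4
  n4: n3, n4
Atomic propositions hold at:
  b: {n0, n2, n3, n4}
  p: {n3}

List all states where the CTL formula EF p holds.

EF p: least fixpoint, start Z0 = {n3}, add states with some successor in Z. Z1 = {n1, n3, n4}; fixed.
Sat(EF p) = {n1, n3, n4}

{n1, n3, n4}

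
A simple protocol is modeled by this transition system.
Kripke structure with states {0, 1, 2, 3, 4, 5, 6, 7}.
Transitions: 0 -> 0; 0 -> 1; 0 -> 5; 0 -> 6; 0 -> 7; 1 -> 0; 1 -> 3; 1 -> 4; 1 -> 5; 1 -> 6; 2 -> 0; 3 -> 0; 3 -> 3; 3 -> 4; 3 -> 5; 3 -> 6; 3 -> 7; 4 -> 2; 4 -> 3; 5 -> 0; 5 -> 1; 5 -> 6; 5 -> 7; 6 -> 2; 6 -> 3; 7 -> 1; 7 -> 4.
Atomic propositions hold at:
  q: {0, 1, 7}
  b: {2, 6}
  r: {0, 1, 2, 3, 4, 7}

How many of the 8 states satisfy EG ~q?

4

Sat(~q) = {2, 3, 4, 5, 6}
EG ~q: greatest fixpoint, start Z0 = {2, 3, 4, 5, 6}, keep only states in Sat with some successor in Z. Z1 = {3, 4, 5, 6}; fixed.
Sat(EG ~q) = {3, 4, 5, 6}
|Sat(EG ~q)| = |{3, 4, 5, 6}| = 4.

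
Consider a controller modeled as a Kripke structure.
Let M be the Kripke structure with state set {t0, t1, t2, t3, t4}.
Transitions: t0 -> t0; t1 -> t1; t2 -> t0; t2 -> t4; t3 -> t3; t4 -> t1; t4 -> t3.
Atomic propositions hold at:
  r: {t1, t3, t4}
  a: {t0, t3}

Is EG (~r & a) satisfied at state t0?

Yes

Sat(~r) = {t0, t2}
Sat(~r & a) = {t0}
EG (~r & a): greatest fixpoint, start Z0 = {t0}, keep only states in Sat with some successor in Z. Already a fixed point.
Sat(EG (~r & a)) = {t0}
t0 ∈ Sat(EG (~r & a)) = {t0}, so the formula holds at t0.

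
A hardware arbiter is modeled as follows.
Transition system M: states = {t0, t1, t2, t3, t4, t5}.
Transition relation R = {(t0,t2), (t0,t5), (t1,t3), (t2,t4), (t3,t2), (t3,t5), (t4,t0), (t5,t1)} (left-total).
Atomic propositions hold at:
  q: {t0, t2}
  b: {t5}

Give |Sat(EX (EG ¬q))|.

Sat(¬q) = {t1, t3, t4, t5}
EG ¬q: greatest fixpoint, start Z0 = {t1, t3, t4, t5}, keep only states in Sat with some successor in Z. Z1 = {t1, t3, t5}; fixed.
Sat(EG ¬q) = {t1, t3, t5}
Sat(EX (EG ¬q)) = {s : some successor in {t1, t3, t5}} = {t0, t1, t3, t5}
|Sat(EX (EG ¬q))| = |{t0, t1, t3, t5}| = 4.

4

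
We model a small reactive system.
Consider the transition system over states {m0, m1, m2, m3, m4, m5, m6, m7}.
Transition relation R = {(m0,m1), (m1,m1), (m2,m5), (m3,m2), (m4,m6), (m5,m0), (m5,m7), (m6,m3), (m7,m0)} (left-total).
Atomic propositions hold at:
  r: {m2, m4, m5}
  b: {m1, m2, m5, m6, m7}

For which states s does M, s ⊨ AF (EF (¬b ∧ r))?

Sat(¬b) = {m0, m3, m4}
Sat(¬b ∧ r) = {m4}
EF (¬b ∧ r): least fixpoint, start Z0 = {m4}, add states with some successor in Z. Already a fixed point.
Sat(EF (¬b ∧ r)) = {m4}
AF (EF (¬b ∧ r)): least fixpoint, start Z0 = {m4}, add states with every successor in Z. Already a fixed point.
Sat(AF (EF (¬b ∧ r))) = {m4}

{m4}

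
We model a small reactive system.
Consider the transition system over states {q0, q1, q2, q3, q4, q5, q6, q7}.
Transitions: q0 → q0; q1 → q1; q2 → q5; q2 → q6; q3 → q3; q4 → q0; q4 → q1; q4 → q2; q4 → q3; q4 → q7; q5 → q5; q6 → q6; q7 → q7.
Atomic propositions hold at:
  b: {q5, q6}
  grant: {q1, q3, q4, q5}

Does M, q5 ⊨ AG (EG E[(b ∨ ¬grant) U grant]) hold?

Sat(¬grant) = {q0, q2, q6, q7}
Sat(b ∨ ¬grant) = {q0, q2, q5, q6, q7}
E[(b ∨ ¬grant) U grant]: least fixpoint, start Z0 = Sat(grant) = {q1, q3, q4, q5}, add states in Sat(b ∨ ¬grant) with some successor in Z. Z1 = {q1, q2, q3, q4, q5}; fixed.
Sat(E[(b ∨ ¬grant) U grant]) = {q1, q2, q3, q4, q5}
EG E[(b ∨ ¬grant) U grant]: greatest fixpoint, start Z0 = {q1, q2, q3, q4, q5}, keep only states in Sat with some successor in Z. Already a fixed point.
Sat(EG E[(b ∨ ¬grant) U grant]) = {q1, q2, q3, q4, q5}
AG (EG E[(b ∨ ¬grant) U grant]): greatest fixpoint, start Z0 = {q1, q2, q3, q4, q5}, keep only states in Sat with every successor in Z. Z1 = {q1, q3, q5}; fixed.
Sat(AG (EG E[(b ∨ ¬grant) U grant])) = {q1, q3, q5}
q5 ∈ Sat(AG (EG E[(b ∨ ¬grant) U grant])) = {q1, q3, q5}, so the formula holds at q5.

Yes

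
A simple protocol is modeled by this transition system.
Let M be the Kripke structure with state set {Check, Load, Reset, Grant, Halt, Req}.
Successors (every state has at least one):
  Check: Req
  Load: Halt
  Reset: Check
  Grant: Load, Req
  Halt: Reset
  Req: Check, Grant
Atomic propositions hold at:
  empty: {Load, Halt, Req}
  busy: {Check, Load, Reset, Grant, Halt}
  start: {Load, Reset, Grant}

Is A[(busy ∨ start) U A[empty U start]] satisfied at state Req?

No

Sat(busy ∨ start) = {Check, Load, Reset, Grant, Halt}
A[empty U start]: least fixpoint, start Z0 = Sat(start) = {Load, Reset, Grant}, add states in Sat(empty) with every successor in Z. Z1 = {Load, Reset, Grant, Halt}; fixed.
Sat(A[empty U start]) = {Load, Reset, Grant, Halt}
A[(busy ∨ start) U A[empty U start]]: least fixpoint, start Z0 = Sat(A[empty U start]) = {Load, Reset, Grant, Halt}, add states in Sat(busy ∨ start) with every successor in Z. Already a fixed point.
Sat(A[(busy ∨ start) U A[empty U start]]) = {Load, Reset, Grant, Halt}
Req ∉ Sat(A[(busy ∨ start) U A[empty U start]]) = {Load, Reset, Grant, Halt}, so the formula does not hold at Req.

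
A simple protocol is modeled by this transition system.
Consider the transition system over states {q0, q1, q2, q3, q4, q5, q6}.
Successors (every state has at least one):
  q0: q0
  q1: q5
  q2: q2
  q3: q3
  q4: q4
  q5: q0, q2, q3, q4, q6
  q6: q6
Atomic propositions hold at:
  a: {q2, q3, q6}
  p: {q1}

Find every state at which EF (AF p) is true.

AF p: least fixpoint, start Z0 = {q1}, add states with every successor in Z. Already a fixed point.
Sat(AF p) = {q1}
EF (AF p): least fixpoint, start Z0 = {q1}, add states with some successor in Z. Already a fixed point.
Sat(EF (AF p)) = {q1}

{q1}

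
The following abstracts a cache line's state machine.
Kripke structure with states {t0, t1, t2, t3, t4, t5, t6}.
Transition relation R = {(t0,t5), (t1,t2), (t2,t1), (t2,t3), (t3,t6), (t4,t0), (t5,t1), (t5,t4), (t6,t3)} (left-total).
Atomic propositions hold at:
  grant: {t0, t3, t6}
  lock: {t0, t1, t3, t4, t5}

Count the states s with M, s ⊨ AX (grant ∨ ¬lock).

4

Sat(¬lock) = {t2, t6}
Sat(grant ∨ ¬lock) = {t0, t2, t3, t6}
Sat(AX (grant ∨ ¬lock)) = {s : every successor in {t0, t2, t3, t6}} = {t1, t3, t4, t6}
|Sat(AX (grant ∨ ¬lock))| = |{t1, t3, t4, t6}| = 4.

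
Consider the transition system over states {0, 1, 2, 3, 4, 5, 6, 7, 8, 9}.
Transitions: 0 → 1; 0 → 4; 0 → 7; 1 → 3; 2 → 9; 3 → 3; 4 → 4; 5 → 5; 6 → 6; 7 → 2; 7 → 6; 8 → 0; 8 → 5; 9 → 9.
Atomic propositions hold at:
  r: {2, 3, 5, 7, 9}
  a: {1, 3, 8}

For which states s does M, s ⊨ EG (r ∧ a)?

{3}

Sat(r ∧ a) = {3}
EG (r ∧ a): greatest fixpoint, start Z0 = {3}, keep only states in Sat with some successor in Z. Already a fixed point.
Sat(EG (r ∧ a)) = {3}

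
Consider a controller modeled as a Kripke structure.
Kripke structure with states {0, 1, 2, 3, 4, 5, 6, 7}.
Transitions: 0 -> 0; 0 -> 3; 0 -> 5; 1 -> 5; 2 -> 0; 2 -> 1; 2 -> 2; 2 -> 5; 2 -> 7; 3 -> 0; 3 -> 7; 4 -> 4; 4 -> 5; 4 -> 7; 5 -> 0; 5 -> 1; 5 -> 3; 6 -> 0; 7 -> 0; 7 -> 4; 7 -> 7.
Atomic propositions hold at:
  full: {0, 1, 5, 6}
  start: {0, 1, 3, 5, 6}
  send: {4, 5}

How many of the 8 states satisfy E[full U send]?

E[full U send]: least fixpoint, start Z0 = Sat(send) = {4, 5}, add states in Sat(full) with some successor in Z. Z1 = {0, 1, 4, 5}; Z2 = {0, 1, 4, 5, 6}; fixed.
Sat(E[full U send]) = {0, 1, 4, 5, 6}
|Sat(E[full U send])| = |{0, 1, 4, 5, 6}| = 5.

5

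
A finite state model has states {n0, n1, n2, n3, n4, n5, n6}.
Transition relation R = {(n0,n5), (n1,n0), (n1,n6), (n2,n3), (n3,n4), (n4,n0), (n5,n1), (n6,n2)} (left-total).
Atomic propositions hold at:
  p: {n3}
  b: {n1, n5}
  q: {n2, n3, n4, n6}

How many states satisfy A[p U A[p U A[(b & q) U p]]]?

Sat(b & q) = ∅
A[(b & q) U p]: least fixpoint, start Z0 = Sat(p) = {n3}, add states in Sat(b & q) with every successor in Z. Already a fixed point.
Sat(A[(b & q) U p]) = {n3}
A[p U A[(b & q) U p]]: least fixpoint, start Z0 = Sat(A[(b & q) U p]) = {n3}, add states in Sat(p) with every successor in Z. Already a fixed point.
Sat(A[p U A[(b & q) U p]]) = {n3}
A[p U A[p U A[(b & q) U p]]]: least fixpoint, start Z0 = Sat(A[p U A[(b & q) U p]]) = {n3}, add states in Sat(p) with every successor in Z. Already a fixed point.
Sat(A[p U A[p U A[(b & q) U p]]]) = {n3}
|Sat(A[p U A[p U A[(b & q) U p]]])| = |{n3}| = 1.

1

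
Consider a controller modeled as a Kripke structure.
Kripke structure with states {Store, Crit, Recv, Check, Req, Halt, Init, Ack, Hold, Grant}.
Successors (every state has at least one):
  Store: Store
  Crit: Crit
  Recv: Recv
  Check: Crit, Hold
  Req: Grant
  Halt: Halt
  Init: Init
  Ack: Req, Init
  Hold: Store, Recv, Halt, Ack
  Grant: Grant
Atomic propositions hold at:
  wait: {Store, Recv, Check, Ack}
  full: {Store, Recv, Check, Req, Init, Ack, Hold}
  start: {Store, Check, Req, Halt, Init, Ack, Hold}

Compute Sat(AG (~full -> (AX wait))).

Sat(~full) = {Crit, Halt, Grant}
Sat(AX wait) = {s : every successor in {Store, Recv, Check, Ack}} = {Store, Recv}
Sat(~full -> (AX wait)) = {Store, Recv, Check, Req, Init, Ack, Hold}
AG (~full -> (AX wait)): greatest fixpoint, start Z0 = {Store, Recv, Check, Req, Init, Ack, Hold}, keep only states in Sat with every successor in Z. Z1 = {Store, Recv, Init, Ack}; Z2 = {Store, Recv, Init}; fixed.
Sat(AG (~full -> (AX wait))) = {Store, Recv, Init}

{Store, Recv, Init}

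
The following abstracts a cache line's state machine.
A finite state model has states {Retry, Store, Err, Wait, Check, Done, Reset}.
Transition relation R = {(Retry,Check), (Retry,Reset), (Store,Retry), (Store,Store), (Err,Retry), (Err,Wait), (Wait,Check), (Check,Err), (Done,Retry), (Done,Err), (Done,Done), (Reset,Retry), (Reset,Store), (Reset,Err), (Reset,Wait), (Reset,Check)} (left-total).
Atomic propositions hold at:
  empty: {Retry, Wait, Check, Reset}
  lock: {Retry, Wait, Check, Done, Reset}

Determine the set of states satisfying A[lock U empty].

A[lock U empty]: least fixpoint, start Z0 = Sat(empty) = {Retry, Wait, Check, Reset}, add states in Sat(lock) with every successor in Z. Already a fixed point.
Sat(A[lock U empty]) = {Retry, Wait, Check, Reset}

{Retry, Wait, Check, Reset}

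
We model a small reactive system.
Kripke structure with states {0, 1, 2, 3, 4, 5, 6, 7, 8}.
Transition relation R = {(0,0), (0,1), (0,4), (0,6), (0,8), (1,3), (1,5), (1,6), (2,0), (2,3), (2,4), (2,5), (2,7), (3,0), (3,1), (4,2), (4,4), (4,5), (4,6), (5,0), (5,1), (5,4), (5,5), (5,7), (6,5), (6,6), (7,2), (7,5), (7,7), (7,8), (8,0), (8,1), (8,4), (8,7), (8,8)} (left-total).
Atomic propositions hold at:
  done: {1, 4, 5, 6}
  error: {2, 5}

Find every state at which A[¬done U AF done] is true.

{1, 4, 5, 6}

Sat(¬done) = {0, 2, 3, 7, 8}
AF done: least fixpoint, start Z0 = {1, 4, 5, 6}, add states with every successor in Z. Already a fixed point.
Sat(AF done) = {1, 4, 5, 6}
A[¬done U AF done]: least fixpoint, start Z0 = Sat(AF done) = {1, 4, 5, 6}, add states in Sat(¬done) with every successor in Z. Already a fixed point.
Sat(A[¬done U AF done]) = {1, 4, 5, 6}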